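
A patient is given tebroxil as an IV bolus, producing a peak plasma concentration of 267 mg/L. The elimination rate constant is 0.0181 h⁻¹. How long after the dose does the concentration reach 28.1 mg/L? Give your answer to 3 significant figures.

C(t) = C₀ e^(−kt)  ⇒  t = ln(C₀/C) / k
t = ln(267/28.1) / 0.01810 = 2.251 / 0.01810 ≈ 124 hours

124 hours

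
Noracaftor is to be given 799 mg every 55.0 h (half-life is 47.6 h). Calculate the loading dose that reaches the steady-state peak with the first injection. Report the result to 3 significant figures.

1450 mg

k = ln 2 / 47.6 = 0.01456 h⁻¹
Accumulation ratio R = 1 / (1 − e^(−kτ)) = 1 / (1 − e^(−0.01456×55.0)) = 1 / (1 − 0.4489) = 1.815
Loading dose = maintenance dose × R = 799 × 1.815 ≈ 1450 mg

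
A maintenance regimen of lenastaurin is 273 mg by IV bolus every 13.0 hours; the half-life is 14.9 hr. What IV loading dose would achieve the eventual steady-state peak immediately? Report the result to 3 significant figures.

k = ln 2 / 14.9 = 0.04652 hr⁻¹
Accumulation ratio R = 1 / (1 − e^(−kτ)) = 1 / (1 − e^(−0.04652×13.0)) = 1 / (1 − 0.5462) = 2.204
Loading dose = maintenance dose × R = 273 × 2.204 ≈ 602 mg

602 mg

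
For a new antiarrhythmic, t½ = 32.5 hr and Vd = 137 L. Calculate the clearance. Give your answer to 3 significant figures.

2.92 L/hr

k = ln 2 / t½ = ln 2 / 32.5 = 0.02133 hr⁻¹
CL = k · V = 0.02133 × 137 ≈ 2.92 L/hr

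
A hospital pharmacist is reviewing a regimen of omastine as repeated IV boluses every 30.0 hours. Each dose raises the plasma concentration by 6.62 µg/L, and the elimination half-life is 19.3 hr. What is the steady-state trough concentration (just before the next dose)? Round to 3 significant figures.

k = ln 2 / 19.3 = 0.03591 hr⁻¹
Fraction remaining after one interval: e^(−kτ) = e^(−0.03591 × 30.0) = 0.3405
R = 1 / (1 − 0.3405) = 1.516
Css,max = 6.62 × 1.516 = 10.04 µg/L
Css,min = Css,max × e^(−kτ) = 10.04 × 0.3405 ≈ 3.42 µg/L

3.42 µg/L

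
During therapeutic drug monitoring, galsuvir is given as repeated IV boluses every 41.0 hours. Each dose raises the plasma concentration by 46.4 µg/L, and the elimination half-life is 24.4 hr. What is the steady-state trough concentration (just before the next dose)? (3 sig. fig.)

21.0 µg/L

k = ln 2 / 24.4 = 0.02841 hr⁻¹
Fraction remaining after one interval: e^(−kτ) = e^(−0.02841 × 41.0) = 0.3120
R = 1 / (1 − 0.3120) = 1.454
Css,max = 46.4 × 1.454 = 67.44 µg/L
Css,min = Css,max × e^(−kτ) = 67.44 × 0.3120 ≈ 21.0 µg/L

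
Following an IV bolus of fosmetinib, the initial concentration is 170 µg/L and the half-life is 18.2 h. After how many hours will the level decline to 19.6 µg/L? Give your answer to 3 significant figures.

k = ln 2 / 18.2 = 0.03809 h⁻¹
C(t) = C₀ e^(−kt)  ⇒  t = ln(C₀/C) / k
t = ln(170/19.6) / 0.03809 = 2.160 / 0.03809 ≈ 56.7 hours

56.7 hours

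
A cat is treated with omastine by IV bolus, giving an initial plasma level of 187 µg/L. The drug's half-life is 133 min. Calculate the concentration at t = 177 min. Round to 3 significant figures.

k = ln 2 / 133 = 0.005212 min⁻¹
C(t) = C₀ e^(−kt) = 187 × e^(−0.005212 × 177) = 187 × e^(−0.9225) = 187 × 0.3975 ≈ 74.3 µg/L

74.3 µg/L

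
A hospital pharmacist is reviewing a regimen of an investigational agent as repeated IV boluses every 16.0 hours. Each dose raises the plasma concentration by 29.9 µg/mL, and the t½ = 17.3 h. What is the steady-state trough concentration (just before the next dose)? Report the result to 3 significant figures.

k = ln 2 / 17.3 = 0.04007 h⁻¹
Fraction remaining after one interval: e^(−kτ) = e^(−0.04007 × 16.0) = 0.5267
R = 1 / (1 − 0.5267) = 2.113
Css,max = 29.9 × 2.113 = 63.18 µg/mL
Css,min = Css,max × e^(−kτ) = 63.18 × 0.5267 ≈ 33.3 µg/mL

33.3 µg/mL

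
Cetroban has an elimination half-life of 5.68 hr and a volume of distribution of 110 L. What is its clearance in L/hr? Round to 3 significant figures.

k = ln 2 / t½ = ln 2 / 5.68 = 0.1220 hr⁻¹
CL = k · V = 0.1220 × 110 ≈ 13.4 L/hr

13.4 L/hr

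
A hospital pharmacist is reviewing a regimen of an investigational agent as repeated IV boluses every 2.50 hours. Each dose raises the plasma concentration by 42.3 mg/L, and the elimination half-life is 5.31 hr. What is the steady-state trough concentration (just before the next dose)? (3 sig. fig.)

k = ln 2 / 5.31 = 0.1305 hr⁻¹
Fraction remaining after one interval: e^(−kτ) = e^(−0.1305 × 2.50) = 0.7216
R = 1 / (1 − 0.7216) = 3.591
Css,max = 42.3 × 3.591 = 151.9 mg/L
Css,min = Css,max × e^(−kτ) = 151.9 × 0.7216 ≈ 110 mg/L

110 mg/L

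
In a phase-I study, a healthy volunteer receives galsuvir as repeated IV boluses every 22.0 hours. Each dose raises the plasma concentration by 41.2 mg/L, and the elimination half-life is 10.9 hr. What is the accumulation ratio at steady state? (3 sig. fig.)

1.33

k = ln 2 / 10.9 = 0.06359 hr⁻¹
Fraction remaining after one interval: e^(−kτ) = e^(−0.06359 × 22.0) = 0.2468
R = 1 / (1 − 0.2468) = 1 / 0.7532 ≈ 1.33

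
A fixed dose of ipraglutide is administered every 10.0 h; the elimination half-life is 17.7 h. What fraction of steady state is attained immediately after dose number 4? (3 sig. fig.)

0.791

k = ln 2 / 17.7 = 0.03916 h⁻¹
f_n = 1 − e^(−nkτ) = 1 − e^(−4 × 0.03916 × 10.0) = 1 − e^(−1.566) = 1 − 0.2088 ≈ 0.791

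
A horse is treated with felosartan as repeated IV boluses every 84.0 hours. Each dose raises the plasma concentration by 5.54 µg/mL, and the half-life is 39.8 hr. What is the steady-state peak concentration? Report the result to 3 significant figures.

7.21 µg/mL

k = ln 2 / 39.8 = 0.01742 hr⁻¹
Fraction remaining after one interval: e^(−kτ) = e^(−0.01742 × 84.0) = 0.2316
R = 1 / (1 − 0.2316) = 1.301
Css,max = 5.54 × 1.301 ≈ 7.21 µg/mL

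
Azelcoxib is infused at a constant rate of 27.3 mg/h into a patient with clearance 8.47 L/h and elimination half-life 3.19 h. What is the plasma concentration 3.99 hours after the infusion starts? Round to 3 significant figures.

1.87 mg/L

Css = rate / CL = 27.3 / 8.47 = 3.223 mg/L
k = ln 2 / 3.19 = 0.2173 h⁻¹
C(t) = Css (1 − e^(−kt)) = 3.223 × (1 − e^(−0.8670)) = 3.223 × 0.5798 ≈ 1.87 mg/L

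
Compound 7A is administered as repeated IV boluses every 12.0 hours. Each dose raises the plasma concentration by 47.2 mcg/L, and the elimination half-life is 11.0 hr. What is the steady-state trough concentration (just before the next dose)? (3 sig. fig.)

41.8 mcg/L

k = ln 2 / 11.0 = 0.06301 hr⁻¹
Fraction remaining after one interval: e^(−kτ) = e^(−0.06301 × 12.0) = 0.4695
R = 1 / (1 − 0.4695) = 1.885
Css,max = 47.2 × 1.885 = 88.97 mcg/L
Css,min = Css,max × e^(−kτ) = 88.97 × 0.4695 ≈ 41.8 mcg/L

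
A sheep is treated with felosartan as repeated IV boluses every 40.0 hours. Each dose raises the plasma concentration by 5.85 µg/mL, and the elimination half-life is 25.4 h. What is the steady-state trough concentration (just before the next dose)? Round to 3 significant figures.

2.96 µg/mL

k = ln 2 / 25.4 = 0.02729 h⁻¹
Fraction remaining after one interval: e^(−kτ) = e^(−0.02729 × 40.0) = 0.3357
R = 1 / (1 − 0.3357) = 1.505
Css,max = 5.85 × 1.505 = 8.806 µg/mL
Css,min = Css,max × e^(−kτ) = 8.806 × 0.3357 ≈ 2.96 µg/mL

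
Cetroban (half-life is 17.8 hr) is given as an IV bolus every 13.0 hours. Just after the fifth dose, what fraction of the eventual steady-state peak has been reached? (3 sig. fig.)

0.920

k = ln 2 / 17.8 = 0.03894 hr⁻¹
f_n = 1 − e^(−nkτ) = 1 − e^(−5 × 0.03894 × 13.0) = 1 − e^(−2.531) = 1 − 0.07957 ≈ 0.920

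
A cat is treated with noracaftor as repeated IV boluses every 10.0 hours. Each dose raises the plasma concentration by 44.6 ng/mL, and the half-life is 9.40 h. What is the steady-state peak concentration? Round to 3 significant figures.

k = ln 2 / 9.40 = 0.07374 h⁻¹
Fraction remaining after one interval: e^(−kτ) = e^(−0.07374 × 10.0) = 0.4784
R = 1 / (1 − 0.4784) = 1.917
Css,max = 44.6 × 1.917 ≈ 85.5 ng/mL

85.5 ng/mL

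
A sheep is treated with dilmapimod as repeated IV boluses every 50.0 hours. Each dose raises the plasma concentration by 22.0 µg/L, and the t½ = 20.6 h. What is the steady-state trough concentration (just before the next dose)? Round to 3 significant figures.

k = ln 2 / 20.6 = 0.03365 h⁻¹
Fraction remaining after one interval: e^(−kτ) = e^(−0.03365 × 50.0) = 0.1859
R = 1 / (1 − 0.1859) = 1.228
Css,max = 22.0 × 1.228 = 27.02 µg/L
Css,min = Css,max × e^(−kτ) = 27.02 × 0.1859 ≈ 5.02 µg/L

5.02 µg/L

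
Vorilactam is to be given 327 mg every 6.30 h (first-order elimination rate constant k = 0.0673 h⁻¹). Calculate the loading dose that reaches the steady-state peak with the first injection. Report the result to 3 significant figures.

Accumulation ratio R = 1 / (1 − e^(−kτ)) = 1 / (1 − e^(−0.06730×6.30)) = 1 / (1 − 0.6544) = 2.894
Loading dose = maintenance dose × R = 327 × 2.894 ≈ 946 mg

946 mg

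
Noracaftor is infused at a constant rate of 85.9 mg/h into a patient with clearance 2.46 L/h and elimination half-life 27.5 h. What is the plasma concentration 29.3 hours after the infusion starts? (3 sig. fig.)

Css = rate / CL = 85.9 / 2.46 = 34.92 µg/mL
k = ln 2 / 27.5 = 0.02521 h⁻¹
C(t) = Css (1 − e^(−kt)) = 34.92 × (1 − e^(−0.7385)) = 34.92 × 0.5222 ≈ 18.2 µg/mL

18.2 µg/mL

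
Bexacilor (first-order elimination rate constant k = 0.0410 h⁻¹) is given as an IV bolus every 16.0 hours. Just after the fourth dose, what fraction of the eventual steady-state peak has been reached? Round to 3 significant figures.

0.927

f_n = 1 − e^(−nkτ) = 1 − e^(−4 × 0.04100 × 16.0) = 1 − e^(−2.624) = 1 − 0.07251 ≈ 0.927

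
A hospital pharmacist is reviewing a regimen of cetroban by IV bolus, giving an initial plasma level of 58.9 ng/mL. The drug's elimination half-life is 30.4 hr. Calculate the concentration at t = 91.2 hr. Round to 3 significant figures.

k = ln 2 / 30.4 = 0.02280 hr⁻¹
91.2 hr is 3.000 half-lives, so C = 58.9 × (1/2)^3.000 = 58.9 × 0.1250 ≈ 7.36 ng/mL

7.36 ng/mL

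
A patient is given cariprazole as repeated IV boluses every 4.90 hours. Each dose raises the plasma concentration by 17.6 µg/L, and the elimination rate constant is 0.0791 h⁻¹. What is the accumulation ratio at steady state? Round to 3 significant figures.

3.11

Fraction remaining after one interval: e^(−kτ) = e^(−0.07910 × 4.90) = 0.6787
R = 1 / (1 − 0.6787) = 1 / 0.3213 ≈ 3.11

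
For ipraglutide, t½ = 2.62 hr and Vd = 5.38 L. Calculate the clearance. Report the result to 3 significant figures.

1.42 L/hr

k = ln 2 / t½ = ln 2 / 2.62 = 0.2646 hr⁻¹
CL = k · V = 0.2646 × 5.38 ≈ 1.42 L/hr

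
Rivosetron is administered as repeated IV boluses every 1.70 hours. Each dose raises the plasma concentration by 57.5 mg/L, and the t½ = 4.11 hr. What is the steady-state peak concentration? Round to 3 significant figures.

k = ln 2 / 4.11 = 0.1686 hr⁻¹
Fraction remaining after one interval: e^(−kτ) = e^(−0.1686 × 1.70) = 0.7507
R = 1 / (1 − 0.7507) = 4.012
Css,max = 57.5 × 4.012 ≈ 231 mg/L

231 mg/L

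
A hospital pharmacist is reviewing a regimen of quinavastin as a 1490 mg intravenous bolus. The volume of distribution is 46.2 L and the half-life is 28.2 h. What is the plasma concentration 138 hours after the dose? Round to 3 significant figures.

C₀ = dose / V = 1490 / 46.2 = 32.25 mg/L
k = ln 2 / 28.2 = 0.02458 h⁻¹
C(t) = C₀ e^(−kt) = 32.25 × e^(−0.02458 × 138) = 32.25 × e^(−3.392) = 32.25 × 0.03364 ≈ 1.08 mg/L

1.08 mg/L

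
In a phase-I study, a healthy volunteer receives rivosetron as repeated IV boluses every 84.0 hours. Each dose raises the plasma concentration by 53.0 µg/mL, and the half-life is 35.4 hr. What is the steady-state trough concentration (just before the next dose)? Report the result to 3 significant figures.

12.7 µg/mL

k = ln 2 / 35.4 = 0.01958 hr⁻¹
Fraction remaining after one interval: e^(−kτ) = e^(−0.01958 × 84.0) = 0.1931
R = 1 / (1 − 0.1931) = 1.239
Css,max = 53.0 × 1.239 = 65.68 µg/mL
Css,min = Css,max × e^(−kτ) = 65.68 × 0.1931 ≈ 12.7 µg/mL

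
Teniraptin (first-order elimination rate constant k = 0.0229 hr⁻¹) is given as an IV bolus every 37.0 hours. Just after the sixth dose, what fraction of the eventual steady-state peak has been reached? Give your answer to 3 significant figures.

0.994

f_n = 1 − e^(−nkτ) = 1 − e^(−6 × 0.02290 × 37.0) = 1 − e^(−5.084) = 1 − 0.006196 ≈ 0.994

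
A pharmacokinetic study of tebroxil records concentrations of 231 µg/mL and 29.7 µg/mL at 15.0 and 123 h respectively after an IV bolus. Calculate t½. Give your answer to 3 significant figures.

36.5 hours

k = ln(C₁/C₂) / (t₂ − t₁) = ln(231/29.7) / (123 − 15.0)
  = 2.051 / 108.0 = 0.01899 h⁻¹
t½ = ln 2 / k = ln 2 / 0.01899 ≈ 36.5 hours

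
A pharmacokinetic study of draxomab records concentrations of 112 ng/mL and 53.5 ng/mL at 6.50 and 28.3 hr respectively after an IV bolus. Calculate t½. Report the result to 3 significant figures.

k = ln(C₁/C₂) / (t₂ − t₁) = ln(112/53.5) / (28.3 − 6.50)
  = 0.7388 / 21.80 = 0.03389 hr⁻¹
t½ = ln 2 / k = ln 2 / 0.03389 ≈ 20.5 hours

20.5 hours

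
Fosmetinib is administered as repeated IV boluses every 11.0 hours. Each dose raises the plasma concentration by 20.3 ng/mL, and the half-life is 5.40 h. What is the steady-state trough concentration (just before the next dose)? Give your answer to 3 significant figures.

6.54 ng/mL

k = ln 2 / 5.40 = 0.1284 h⁻¹
Fraction remaining after one interval: e^(−kτ) = e^(−0.1284 × 11.0) = 0.2437
R = 1 / (1 − 0.2437) = 1.322
Css,max = 20.3 × 1.322 = 26.84 ng/mL
Css,min = Css,max × e^(−kτ) = 26.84 × 0.2437 ≈ 6.54 ng/mL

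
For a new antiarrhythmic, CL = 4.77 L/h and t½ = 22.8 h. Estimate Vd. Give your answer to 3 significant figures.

157 L

k = ln 2 / t½ = ln 2 / 22.8 = 0.03040 h⁻¹
V = CL / k = 4.77 / 0.03040 ≈ 157 L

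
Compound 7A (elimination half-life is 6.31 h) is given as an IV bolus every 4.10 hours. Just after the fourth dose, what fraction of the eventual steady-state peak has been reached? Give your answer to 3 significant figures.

k = ln 2 / 6.31 = 0.1098 h⁻¹
f_n = 1 − e^(−nkτ) = 1 − e^(−4 × 0.1098 × 4.10) = 1 − e^(−1.802) = 1 − 0.1650 ≈ 0.835

0.835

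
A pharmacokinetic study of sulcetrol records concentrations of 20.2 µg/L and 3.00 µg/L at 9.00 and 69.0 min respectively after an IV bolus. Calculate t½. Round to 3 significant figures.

21.8 minutes

k = ln(C₁/C₂) / (t₂ − t₁) = ln(20.2/3.00) / (69.0 − 9.00)
  = 1.907 / 60.00 = 0.03178 min⁻¹
t½ = ln 2 / k = ln 2 / 0.03178 ≈ 21.8 minutes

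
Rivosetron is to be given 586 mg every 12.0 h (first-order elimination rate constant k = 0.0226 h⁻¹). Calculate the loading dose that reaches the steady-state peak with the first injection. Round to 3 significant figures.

Accumulation ratio R = 1 / (1 − e^(−kτ)) = 1 / (1 − e^(−0.02260×12.0)) = 1 / (1 − 0.7625) = 4.210
Loading dose = maintenance dose × R = 586 × 4.210 ≈ 2470 mg

2470 mg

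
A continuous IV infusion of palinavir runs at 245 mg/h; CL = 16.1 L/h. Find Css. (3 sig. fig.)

Css = infusion rate / CL = 245 / 16.1 ≈ 15.2 µg/mL

15.2 µg/mL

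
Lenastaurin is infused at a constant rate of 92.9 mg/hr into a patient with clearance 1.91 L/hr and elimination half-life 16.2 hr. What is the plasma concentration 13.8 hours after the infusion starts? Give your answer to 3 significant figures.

21.7 mg/L

Css = rate / CL = 92.9 / 1.91 = 48.64 mg/L
k = ln 2 / 16.2 = 0.04279 hr⁻¹
C(t) = Css (1 − e^(−kt)) = 48.64 × (1 − e^(−0.5905)) = 48.64 × 0.4459 ≈ 21.7 mg/L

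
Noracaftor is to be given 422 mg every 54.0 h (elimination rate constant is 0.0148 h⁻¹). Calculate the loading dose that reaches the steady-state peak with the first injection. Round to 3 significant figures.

Accumulation ratio R = 1 / (1 − e^(−kτ)) = 1 / (1 − e^(−0.01480×54.0)) = 1 / (1 − 0.4497) = 1.817
Loading dose = maintenance dose × R = 422 × 1.817 ≈ 767 mg

767 mg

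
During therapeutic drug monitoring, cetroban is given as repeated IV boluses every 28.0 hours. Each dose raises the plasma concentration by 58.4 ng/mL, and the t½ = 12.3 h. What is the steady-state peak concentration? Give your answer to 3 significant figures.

k = ln 2 / 12.3 = 0.05635 h⁻¹
Fraction remaining after one interval: e^(−kτ) = e^(−0.05635 × 28.0) = 0.2064
R = 1 / (1 − 0.2064) = 1.260
Css,max = 58.4 × 1.260 ≈ 73.6 ng/mL

73.6 ng/mL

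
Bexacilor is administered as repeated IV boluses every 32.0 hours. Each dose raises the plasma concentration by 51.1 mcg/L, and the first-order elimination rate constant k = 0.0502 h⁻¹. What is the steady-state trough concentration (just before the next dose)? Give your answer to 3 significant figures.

Fraction remaining after one interval: e^(−kτ) = e^(−0.05020 × 32.0) = 0.2006
R = 1 / (1 − 0.2006) = 1.251
Css,max = 51.1 × 1.251 = 63.92 mcg/L
Css,min = Css,max × e^(−kτ) = 63.92 × 0.2006 ≈ 12.8 mcg/L

12.8 mcg/L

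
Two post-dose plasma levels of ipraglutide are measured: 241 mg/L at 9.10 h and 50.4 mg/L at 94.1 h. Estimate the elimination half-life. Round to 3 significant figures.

k = ln(C₁/C₂) / (t₂ − t₁) = ln(241/50.4) / (94.1 − 9.10)
  = 1.565 / 85.00 = 0.01841 h⁻¹
t½ = ln 2 / k = ln 2 / 0.01841 ≈ 37.7 hours

37.7 hours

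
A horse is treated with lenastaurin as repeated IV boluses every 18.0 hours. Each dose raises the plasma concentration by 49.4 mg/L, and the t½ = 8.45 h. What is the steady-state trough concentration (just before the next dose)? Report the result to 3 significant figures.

k = ln 2 / 8.45 = 0.08203 h⁻¹
Fraction remaining after one interval: e^(−kτ) = e^(−0.08203 × 18.0) = 0.2284
R = 1 / (1 − 0.2284) = 1.296
Css,max = 49.4 × 1.296 = 64.03 mg/L
Css,min = Css,max × e^(−kτ) = 64.03 × 0.2284 ≈ 14.6 mg/L

14.6 mg/L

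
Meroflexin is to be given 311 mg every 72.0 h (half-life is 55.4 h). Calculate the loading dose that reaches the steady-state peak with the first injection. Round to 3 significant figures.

k = ln 2 / 55.4 = 0.01251 h⁻¹
Accumulation ratio R = 1 / (1 − e^(−kτ)) = 1 / (1 − e^(−0.01251×72.0)) = 1 / (1 − 0.4062) = 1.684
Loading dose = maintenance dose × R = 311 × 1.684 ≈ 524 mg

524 mg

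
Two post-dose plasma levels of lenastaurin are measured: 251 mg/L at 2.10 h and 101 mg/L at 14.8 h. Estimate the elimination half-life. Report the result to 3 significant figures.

9.67 hours

k = ln(C₁/C₂) / (t₂ − t₁) = ln(251/101) / (14.8 − 2.10)
  = 0.9103 / 12.70 = 0.07168 h⁻¹
t½ = ln 2 / k = ln 2 / 0.07168 ≈ 9.67 hours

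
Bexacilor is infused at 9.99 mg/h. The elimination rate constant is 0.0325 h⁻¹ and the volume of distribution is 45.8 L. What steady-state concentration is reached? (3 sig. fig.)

6.71 µg/mL

CL = k · V = 0.0325 × 45.8 = 1.488 L/h
Css = rate / CL = 9.99 / 1.488 ≈ 6.71 µg/mL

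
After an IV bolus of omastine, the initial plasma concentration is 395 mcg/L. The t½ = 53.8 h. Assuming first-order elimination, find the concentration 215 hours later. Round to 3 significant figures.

24.8 mcg/L

k = ln 2 / 53.8 = 0.01288 h⁻¹
C(t) = C₀ e^(−kt) = 395 × e^(−0.01288 × 215) = 395 × e^(−2.770) = 395 × 0.06266 ≈ 24.8 mcg/L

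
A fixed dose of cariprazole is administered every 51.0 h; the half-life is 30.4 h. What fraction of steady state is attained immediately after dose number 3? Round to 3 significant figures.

k = ln 2 / 30.4 = 0.02280 h⁻¹
f_n = 1 − e^(−nkτ) = 1 − e^(−3 × 0.02280 × 51.0) = 1 − e^(−3.489) = 1 − 0.03055 ≈ 0.969

0.969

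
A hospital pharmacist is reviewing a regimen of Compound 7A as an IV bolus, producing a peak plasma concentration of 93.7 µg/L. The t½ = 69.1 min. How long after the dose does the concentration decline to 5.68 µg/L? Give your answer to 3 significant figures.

279 minutes

k = ln 2 / 69.1 = 0.01003 min⁻¹
C(t) = C₀ e^(−kt)  ⇒  t = ln(C₀/C) / k
t = ln(93.7/5.68) / 0.01003 = 2.803 / 0.01003 ≈ 279 minutes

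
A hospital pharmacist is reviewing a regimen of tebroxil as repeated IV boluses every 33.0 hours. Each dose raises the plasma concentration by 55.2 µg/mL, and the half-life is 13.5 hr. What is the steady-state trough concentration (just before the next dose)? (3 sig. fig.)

k = ln 2 / 13.5 = 0.05134 hr⁻¹
Fraction remaining after one interval: e^(−kτ) = e^(−0.05134 × 33.0) = 0.1837
R = 1 / (1 − 0.1837) = 1.225
Css,max = 55.2 × 1.225 = 67.62 µg/mL
Css,min = Css,max × e^(−kτ) = 67.62 × 0.1837 ≈ 12.4 µg/mL

12.4 µg/mL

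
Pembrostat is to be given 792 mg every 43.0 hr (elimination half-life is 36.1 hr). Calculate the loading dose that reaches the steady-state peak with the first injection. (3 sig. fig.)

k = ln 2 / 36.1 = 0.01920 hr⁻¹
Accumulation ratio R = 1 / (1 − e^(−kτ)) = 1 / (1 − e^(−0.01920×43.0)) = 1 / (1 − 0.4380) = 1.779
Loading dose = maintenance dose × R = 792 × 1.779 ≈ 1410 mg

1410 mg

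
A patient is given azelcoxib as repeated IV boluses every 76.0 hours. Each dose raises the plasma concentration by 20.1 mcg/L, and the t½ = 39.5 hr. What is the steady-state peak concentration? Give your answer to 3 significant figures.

k = ln 2 / 39.5 = 0.01755 hr⁻¹
Fraction remaining after one interval: e^(−kτ) = e^(−0.01755 × 76.0) = 0.2635
R = 1 / (1 − 0.2635) = 1.358
Css,max = 20.1 × 1.358 ≈ 27.3 mcg/L

27.3 mcg/L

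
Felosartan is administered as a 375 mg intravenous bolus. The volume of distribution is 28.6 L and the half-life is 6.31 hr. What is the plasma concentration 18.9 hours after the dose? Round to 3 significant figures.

1.64 mg/L

C₀ = dose / V = 375 / 28.6 = 13.11 mg/L
k = ln 2 / 6.31 = 0.1098 hr⁻¹
C(t) = C₀ e^(−kt) = 13.11 × e^(−0.1098 × 18.9) = 13.11 × e^(−2.076) = 13.11 × 0.1254 ≈ 1.64 mg/L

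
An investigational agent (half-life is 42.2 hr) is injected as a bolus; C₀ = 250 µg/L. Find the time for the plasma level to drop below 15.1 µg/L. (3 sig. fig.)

171 hours

k = ln 2 / 42.2 = 0.01643 hr⁻¹
C(t) = C₀ e^(−kt)  ⇒  t = ln(C₀/C) / k
t = ln(250/15.1) / 0.01643 = 2.807 / 0.01643 ≈ 171 hours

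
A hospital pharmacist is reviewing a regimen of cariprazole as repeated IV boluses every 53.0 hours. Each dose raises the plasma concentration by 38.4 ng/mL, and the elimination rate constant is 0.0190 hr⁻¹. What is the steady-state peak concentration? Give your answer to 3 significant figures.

60.5 ng/mL

Fraction remaining after one interval: e^(−kτ) = e^(−0.01900 × 53.0) = 0.3653
R = 1 / (1 − 0.3653) = 1.576
Css,max = 38.4 × 1.576 ≈ 60.5 ng/mL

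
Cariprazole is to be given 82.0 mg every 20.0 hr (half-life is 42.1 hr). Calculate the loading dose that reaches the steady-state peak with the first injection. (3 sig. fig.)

k = ln 2 / 42.1 = 0.01646 hr⁻¹
Accumulation ratio R = 1 / (1 − e^(−kτ)) = 1 / (1 − e^(−0.01646×20.0)) = 1 / (1 − 0.7194) = 3.564
Loading dose = maintenance dose × R = 82.0 × 3.564 ≈ 292 mg

292 mg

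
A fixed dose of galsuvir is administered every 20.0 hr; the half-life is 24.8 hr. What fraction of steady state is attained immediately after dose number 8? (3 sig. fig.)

0.989

k = ln 2 / 24.8 = 0.02795 hr⁻¹
f_n = 1 − e^(−nkτ) = 1 − e^(−8 × 0.02795 × 20.0) = 1 − e^(−4.472) = 1 − 0.01143 ≈ 0.989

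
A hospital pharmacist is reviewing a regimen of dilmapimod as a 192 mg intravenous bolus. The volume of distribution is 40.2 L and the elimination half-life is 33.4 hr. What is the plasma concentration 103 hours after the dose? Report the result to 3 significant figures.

0.563 µg/mL

C₀ = dose / V = 192 / 40.2 = 4.776 µg/mL
k = ln 2 / 33.4 = 0.02075 hr⁻¹
C(t) = C₀ e^(−kt) = 4.776 × e^(−0.02075 × 103) = 4.776 × e^(−2.138) = 4.776 × 0.1179 ≈ 0.563 µg/mL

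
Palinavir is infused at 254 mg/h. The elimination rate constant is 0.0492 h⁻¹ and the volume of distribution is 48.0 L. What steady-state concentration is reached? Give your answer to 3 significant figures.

CL = k · V = 0.0492 × 48.0 = 2.362 L/h
Css = rate / CL = 254 / 2.362 ≈ 108 mg/L

108 mg/L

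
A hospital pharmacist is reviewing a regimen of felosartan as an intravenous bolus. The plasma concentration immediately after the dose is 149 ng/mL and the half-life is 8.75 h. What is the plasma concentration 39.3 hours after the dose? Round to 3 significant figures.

6.62 ng/mL

k = ln 2 / 8.75 = 0.07922 h⁻¹
39.3 h is 4.491 half-lives, so C = 149 × (1/2)^4.491 = 149 × 0.04446 ≈ 6.62 ng/mL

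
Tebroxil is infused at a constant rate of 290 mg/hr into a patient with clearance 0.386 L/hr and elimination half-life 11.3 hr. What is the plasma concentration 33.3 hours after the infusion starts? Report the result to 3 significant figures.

Css = rate / CL = 290 / 0.386 = 751.3 µg/mL
k = ln 2 / 11.3 = 0.06134 hr⁻¹
C(t) = Css (1 − e^(−kt)) = 751.3 × (1 − e^(−2.043)) = 751.3 × 0.8703 ≈ 654 µg/mL

654 µg/mL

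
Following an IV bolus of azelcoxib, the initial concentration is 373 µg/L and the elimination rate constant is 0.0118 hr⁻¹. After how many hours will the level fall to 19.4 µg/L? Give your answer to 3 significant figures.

251 hours

C(t) = C₀ e^(−kt)  ⇒  t = ln(C₀/C) / k
t = ln(373/19.4) / 0.01180 = 2.956 / 0.01180 ≈ 251 hours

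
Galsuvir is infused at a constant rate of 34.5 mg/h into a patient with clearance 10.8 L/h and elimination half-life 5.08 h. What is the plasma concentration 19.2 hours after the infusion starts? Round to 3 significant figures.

2.96 µg/mL

Css = rate / CL = 34.5 / 10.8 = 3.194 µg/mL
k = ln 2 / 5.08 = 0.1364 h⁻¹
C(t) = Css (1 − e^(−kt)) = 3.194 × (1 − e^(−2.620)) = 3.194 × 0.9272 ≈ 2.96 µg/mL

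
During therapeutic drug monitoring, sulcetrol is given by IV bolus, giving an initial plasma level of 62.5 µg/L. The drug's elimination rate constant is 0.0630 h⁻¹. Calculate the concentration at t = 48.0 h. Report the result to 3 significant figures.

3.04 µg/L

C(t) = C₀ e^(−kt) = 62.5 × e^(−0.06300 × 48.0) = 62.5 × e^(−3.024) = 62.5 × 0.04861 ≈ 3.04 µg/L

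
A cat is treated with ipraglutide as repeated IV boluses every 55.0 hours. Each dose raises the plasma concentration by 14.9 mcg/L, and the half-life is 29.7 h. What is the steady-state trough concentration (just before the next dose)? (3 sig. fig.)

5.71 mcg/L

k = ln 2 / 29.7 = 0.02334 h⁻¹
Fraction remaining after one interval: e^(−kτ) = e^(−0.02334 × 55.0) = 0.2770
R = 1 / (1 − 0.2770) = 1.383
Css,max = 14.9 × 1.383 = 20.61 mcg/L
Css,min = Css,max × e^(−kτ) = 20.61 × 0.2770 ≈ 5.71 mcg/L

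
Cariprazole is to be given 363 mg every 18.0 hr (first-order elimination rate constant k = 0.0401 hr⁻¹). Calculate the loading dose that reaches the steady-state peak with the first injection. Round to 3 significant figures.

706 mg

Accumulation ratio R = 1 / (1 − e^(−kτ)) = 1 / (1 − e^(−0.04010×18.0)) = 1 / (1 − 0.4859) = 1.945
Loading dose = maintenance dose × R = 363 × 1.945 ≈ 706 mg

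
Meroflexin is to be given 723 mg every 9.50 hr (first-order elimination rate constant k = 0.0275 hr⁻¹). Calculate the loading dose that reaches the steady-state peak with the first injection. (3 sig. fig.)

Accumulation ratio R = 1 / (1 − e^(−kτ)) = 1 / (1 − e^(−0.02750×9.50)) = 1 / (1 − 0.7701) = 4.349
Loading dose = maintenance dose × R = 723 × 4.349 ≈ 3140 mg

3140 mg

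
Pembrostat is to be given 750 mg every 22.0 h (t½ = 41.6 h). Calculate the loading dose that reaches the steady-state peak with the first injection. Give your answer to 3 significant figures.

k = ln 2 / 41.6 = 0.01666 h⁻¹
Accumulation ratio R = 1 / (1 − e^(−kτ)) = 1 / (1 − e^(−0.01666×22.0)) = 1 / (1 − 0.6931) = 3.258
Loading dose = maintenance dose × R = 750 × 3.258 ≈ 2440 mg

2440 mg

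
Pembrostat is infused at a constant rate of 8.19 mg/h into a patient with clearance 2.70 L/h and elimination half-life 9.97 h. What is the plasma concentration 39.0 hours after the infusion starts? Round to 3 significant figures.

2.83 µg/mL

Css = rate / CL = 8.19 / 2.70 = 3.033 µg/mL
k = ln 2 / 9.97 = 0.06952 h⁻¹
C(t) = Css (1 − e^(−kt)) = 3.033 × (1 − e^(−2.711)) = 3.033 × 0.9336 ≈ 2.83 µg/mL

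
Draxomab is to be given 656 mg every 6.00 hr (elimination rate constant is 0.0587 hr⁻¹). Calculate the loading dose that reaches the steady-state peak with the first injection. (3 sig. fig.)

2210 mg

Accumulation ratio R = 1 / (1 − e^(−kτ)) = 1 / (1 − e^(−0.05870×6.00)) = 1 / (1 − 0.7031) = 3.369
Loading dose = maintenance dose × R = 656 × 3.369 ≈ 2210 mg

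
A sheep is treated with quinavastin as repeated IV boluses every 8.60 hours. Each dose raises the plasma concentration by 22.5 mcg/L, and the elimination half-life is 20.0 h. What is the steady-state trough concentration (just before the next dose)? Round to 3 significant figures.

64.8 mcg/L

k = ln 2 / 20.0 = 0.03466 h⁻¹
Fraction remaining after one interval: e^(−kτ) = e^(−0.03466 × 8.60) = 0.7423
R = 1 / (1 − 0.7423) = 3.880
Css,max = 22.5 × 3.880 = 87.30 mcg/L
Css,min = Css,max × e^(−kτ) = 87.30 × 0.7423 ≈ 64.8 mcg/L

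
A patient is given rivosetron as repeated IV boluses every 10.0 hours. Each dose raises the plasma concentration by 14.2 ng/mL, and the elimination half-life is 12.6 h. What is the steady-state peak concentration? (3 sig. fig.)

k = ln 2 / 12.6 = 0.05501 h⁻¹
Fraction remaining after one interval: e^(−kτ) = e^(−0.05501 × 10.0) = 0.5769
R = 1 / (1 − 0.5769) = 2.363
Css,max = 14.2 × 2.363 ≈ 33.6 ng/mL

33.6 ng/mL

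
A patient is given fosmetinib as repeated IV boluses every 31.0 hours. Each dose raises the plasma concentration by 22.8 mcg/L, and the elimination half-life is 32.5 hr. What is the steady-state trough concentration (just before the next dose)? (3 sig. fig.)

k = ln 2 / 32.5 = 0.02133 hr⁻¹
Fraction remaining after one interval: e^(−kτ) = e^(−0.02133 × 31.0) = 0.5163
R = 1 / (1 − 0.5163) = 2.067
Css,max = 22.8 × 2.067 = 47.13 mcg/L
Css,min = Css,max × e^(−kτ) = 47.13 × 0.5163 ≈ 24.3 mcg/L

24.3 mcg/L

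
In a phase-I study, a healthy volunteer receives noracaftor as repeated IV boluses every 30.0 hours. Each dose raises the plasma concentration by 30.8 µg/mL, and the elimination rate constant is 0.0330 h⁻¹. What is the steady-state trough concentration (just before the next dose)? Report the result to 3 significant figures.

Fraction remaining after one interval: e^(−kτ) = e^(−0.03300 × 30.0) = 0.3716
R = 1 / (1 − 0.3716) = 1.591
Css,max = 30.8 × 1.591 = 49.01 µg/mL
Css,min = Css,max × e^(−kτ) = 49.01 × 0.3716 ≈ 18.2 µg/mL

18.2 µg/mL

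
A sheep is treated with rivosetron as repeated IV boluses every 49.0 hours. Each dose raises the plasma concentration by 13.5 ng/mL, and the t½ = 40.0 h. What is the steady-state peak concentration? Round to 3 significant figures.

k = ln 2 / 40.0 = 0.01733 h⁻¹
Fraction remaining after one interval: e^(−kτ) = e^(−0.01733 × 49.0) = 0.4278
R = 1 / (1 − 0.4278) = 1.748
Css,max = 13.5 × 1.748 ≈ 23.6 ng/mL

23.6 ng/mL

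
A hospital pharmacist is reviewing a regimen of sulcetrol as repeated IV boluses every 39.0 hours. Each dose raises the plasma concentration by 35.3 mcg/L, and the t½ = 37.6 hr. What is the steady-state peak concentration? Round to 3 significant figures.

68.8 mcg/L

k = ln 2 / 37.6 = 0.01843 hr⁻¹
Fraction remaining after one interval: e^(−kτ) = e^(−0.01843 × 39.0) = 0.4873
R = 1 / (1 − 0.4873) = 1.950
Css,max = 35.3 × 1.950 ≈ 68.8 mcg/L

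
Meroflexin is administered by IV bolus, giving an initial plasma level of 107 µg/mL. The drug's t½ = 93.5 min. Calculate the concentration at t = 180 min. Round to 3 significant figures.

28.2 µg/mL

k = ln 2 / 93.5 = 0.007413 min⁻¹
180 min is 1.925 half-lives, so C = 107 × (1/2)^1.925 = 107 × 0.2633 ≈ 28.2 µg/mL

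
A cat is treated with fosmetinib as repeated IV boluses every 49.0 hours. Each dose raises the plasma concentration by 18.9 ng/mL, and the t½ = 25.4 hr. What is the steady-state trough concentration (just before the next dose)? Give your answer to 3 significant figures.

6.73 ng/mL

k = ln 2 / 25.4 = 0.02729 hr⁻¹
Fraction remaining after one interval: e^(−kτ) = e^(−0.02729 × 49.0) = 0.2626
R = 1 / (1 − 0.2626) = 1.356
Css,max = 18.9 × 1.356 = 25.63 ng/mL
Css,min = Css,max × e^(−kτ) = 25.63 × 0.2626 ≈ 6.73 ng/mL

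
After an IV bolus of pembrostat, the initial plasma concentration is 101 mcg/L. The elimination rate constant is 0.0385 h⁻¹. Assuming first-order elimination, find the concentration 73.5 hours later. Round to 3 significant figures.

5.96 mcg/L

C(t) = C₀ e^(−kt) = 101 × e^(−0.03850 × 73.5) = 101 × e^(−2.830) = 101 × 0.05903 ≈ 5.96 mcg/L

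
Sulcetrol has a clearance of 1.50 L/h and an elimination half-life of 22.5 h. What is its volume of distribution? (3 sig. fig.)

k = ln 2 / t½ = ln 2 / 22.5 = 0.03081 h⁻¹
V = CL / k = 1.50 / 0.03081 ≈ 48.7 L

48.7 L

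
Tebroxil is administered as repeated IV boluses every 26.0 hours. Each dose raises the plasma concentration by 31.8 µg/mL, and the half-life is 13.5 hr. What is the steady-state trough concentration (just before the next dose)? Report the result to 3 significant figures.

k = ln 2 / 13.5 = 0.05134 hr⁻¹
Fraction remaining after one interval: e^(−kτ) = e^(−0.05134 × 26.0) = 0.2632
R = 1 / (1 − 0.2632) = 1.357
Css,max = 31.8 × 1.357 = 43.16 µg/mL
Css,min = Css,max × e^(−kτ) = 43.16 × 0.2632 ≈ 11.4 µg/mL

11.4 µg/mL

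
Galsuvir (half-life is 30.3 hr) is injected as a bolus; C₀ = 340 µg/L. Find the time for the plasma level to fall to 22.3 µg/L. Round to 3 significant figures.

k = ln 2 / 30.3 = 0.02288 hr⁻¹
C(t) = C₀ e^(−kt)  ⇒  t = ln(C₀/C) / k
t = ln(340/22.3) / 0.02288 = 2.724 / 0.02288 ≈ 119 hours

119 hours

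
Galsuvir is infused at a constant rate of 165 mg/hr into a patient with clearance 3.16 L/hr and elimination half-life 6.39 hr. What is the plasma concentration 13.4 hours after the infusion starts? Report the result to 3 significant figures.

Css = rate / CL = 165 / 3.16 = 52.22 mg/L
k = ln 2 / 6.39 = 0.1085 hr⁻¹
C(t) = Css (1 − e^(−kt)) = 52.22 × (1 − e^(−1.454)) = 52.22 × 0.7663 ≈ 40.0 mg/L

40.0 mg/L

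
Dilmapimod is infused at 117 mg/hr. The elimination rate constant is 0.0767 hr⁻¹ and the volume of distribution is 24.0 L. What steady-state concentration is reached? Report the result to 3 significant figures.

CL = k · V = 0.0767 × 24.0 = 1.841 L/hr
Css = rate / CL = 117 / 1.841 ≈ 63.6 µg/mL

63.6 µg/mL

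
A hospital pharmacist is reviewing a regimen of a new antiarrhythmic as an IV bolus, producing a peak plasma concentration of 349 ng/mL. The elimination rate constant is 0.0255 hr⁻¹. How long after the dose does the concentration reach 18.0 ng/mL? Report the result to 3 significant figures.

C(t) = C₀ e^(−kt)  ⇒  t = ln(C₀/C) / k
t = ln(349/18.0) / 0.02550 = 2.965 / 0.02550 ≈ 116 hours

116 hours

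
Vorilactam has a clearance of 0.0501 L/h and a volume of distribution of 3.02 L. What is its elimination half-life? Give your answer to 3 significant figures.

41.8 hours

k = CL / V = 0.0501 / 3.02 = 0.01659 h⁻¹
t½ = ln 2 / k = ln 2 / 0.01659 ≈ 41.8 hours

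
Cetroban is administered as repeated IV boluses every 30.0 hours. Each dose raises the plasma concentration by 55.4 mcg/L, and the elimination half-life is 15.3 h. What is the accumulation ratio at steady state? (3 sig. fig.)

1.35

k = ln 2 / 15.3 = 0.04530 h⁻¹
Fraction remaining after one interval: e^(−kτ) = e^(−0.04530 × 30.0) = 0.2569
R = 1 / (1 − 0.2569) = 1 / 0.7431 ≈ 1.35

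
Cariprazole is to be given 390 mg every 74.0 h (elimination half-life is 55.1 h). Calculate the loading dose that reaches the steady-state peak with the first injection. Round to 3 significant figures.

k = ln 2 / 55.1 = 0.01258 h⁻¹
Accumulation ratio R = 1 / (1 − e^(−kτ)) = 1 / (1 − e^(−0.01258×74.0)) = 1 / (1 − 0.3942) = 1.651
Loading dose = maintenance dose × R = 390 × 1.651 ≈ 644 mg

644 mg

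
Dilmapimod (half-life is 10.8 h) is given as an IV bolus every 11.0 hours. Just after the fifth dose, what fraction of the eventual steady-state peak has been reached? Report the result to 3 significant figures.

k = ln 2 / 10.8 = 0.06418 h⁻¹
f_n = 1 − e^(−nkτ) = 1 − e^(−5 × 0.06418 × 11.0) = 1 − e^(−3.530) = 1 − 0.02931 ≈ 0.971

0.971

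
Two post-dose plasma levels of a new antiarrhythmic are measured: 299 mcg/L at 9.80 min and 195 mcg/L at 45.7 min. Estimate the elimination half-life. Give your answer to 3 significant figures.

58.2 minutes

k = ln(C₁/C₂) / (t₂ − t₁) = ln(299/195) / (45.7 − 9.80)
  = 0.4274 / 35.90 = 0.01191 min⁻¹
t½ = ln 2 / k = ln 2 / 0.01191 ≈ 58.2 minutes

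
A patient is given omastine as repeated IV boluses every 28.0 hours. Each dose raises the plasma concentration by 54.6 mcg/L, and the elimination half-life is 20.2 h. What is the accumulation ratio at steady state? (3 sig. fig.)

k = ln 2 / 20.2 = 0.03431 h⁻¹
Fraction remaining after one interval: e^(−kτ) = e^(−0.03431 × 28.0) = 0.3826
R = 1 / (1 − 0.3826) = 1 / 0.6174 ≈ 1.62

1.62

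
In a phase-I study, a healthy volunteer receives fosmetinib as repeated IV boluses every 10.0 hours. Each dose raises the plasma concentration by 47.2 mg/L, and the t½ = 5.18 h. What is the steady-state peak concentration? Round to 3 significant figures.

k = ln 2 / 5.18 = 0.1338 h⁻¹
Fraction remaining after one interval: e^(−kτ) = e^(−0.1338 × 10.0) = 0.2623
R = 1 / (1 − 0.2623) = 1.356
Css,max = 47.2 × 1.356 ≈ 64.0 mg/L

64.0 mg/L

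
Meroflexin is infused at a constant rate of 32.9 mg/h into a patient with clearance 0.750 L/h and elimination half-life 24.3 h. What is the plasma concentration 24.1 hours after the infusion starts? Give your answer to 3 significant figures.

21.8 µg/mL

Css = rate / CL = 32.9 / 0.750 = 43.87 µg/mL
k = ln 2 / 24.3 = 0.02852 h⁻¹
C(t) = Css (1 − e^(−kt)) = 43.87 × (1 − e^(−0.6874)) = 43.87 × 0.4971 ≈ 21.8 µg/mL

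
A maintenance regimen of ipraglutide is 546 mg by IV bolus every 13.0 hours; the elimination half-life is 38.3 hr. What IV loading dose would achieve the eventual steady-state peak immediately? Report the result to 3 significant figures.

k = ln 2 / 38.3 = 0.01810 hr⁻¹
Accumulation ratio R = 1 / (1 − e^(−kτ)) = 1 / (1 − e^(−0.01810×13.0)) = 1 / (1 − 0.7904) = 4.770
Loading dose = maintenance dose × R = 546 × 4.770 ≈ 2600 mg

2600 mg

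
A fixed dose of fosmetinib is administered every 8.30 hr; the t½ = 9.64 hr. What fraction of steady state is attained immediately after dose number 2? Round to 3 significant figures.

0.697

k = ln 2 / 9.64 = 0.07190 hr⁻¹
f_n = 1 − e^(−nkτ) = 1 − e^(−2 × 0.07190 × 8.30) = 1 − e^(−1.194) = 1 − 0.3031 ≈ 0.697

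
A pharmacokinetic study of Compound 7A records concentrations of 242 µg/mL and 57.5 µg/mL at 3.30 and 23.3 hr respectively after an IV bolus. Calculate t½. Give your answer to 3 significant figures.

k = ln(C₁/C₂) / (t₂ − t₁) = ln(242/57.5) / (23.3 − 3.30)
  = 1.437 / 20.00 = 0.07186 hr⁻¹
t½ = ln 2 / k = ln 2 / 0.07186 ≈ 9.65 hours

9.65 hours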